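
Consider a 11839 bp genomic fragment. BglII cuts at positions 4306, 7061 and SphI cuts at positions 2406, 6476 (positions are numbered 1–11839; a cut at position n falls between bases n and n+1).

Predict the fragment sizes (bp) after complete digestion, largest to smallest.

Combined cut positions (sorted): 2406, 4306, 6476, 7061.
Linear molecule, 4 cuts → 5 fragments:
  2406 − 0 = 2406 bp
  4306 − 2406 = 1900 bp
  6476 − 4306 = 2170 bp
  7061 − 6476 = 585 bp
  11839 − 7061 = 4778 bp
Sorted largest to smallest: 4778, 2406, 2170, 1900, 585 bp.

4778, 2406, 2170, 1900, 585 bp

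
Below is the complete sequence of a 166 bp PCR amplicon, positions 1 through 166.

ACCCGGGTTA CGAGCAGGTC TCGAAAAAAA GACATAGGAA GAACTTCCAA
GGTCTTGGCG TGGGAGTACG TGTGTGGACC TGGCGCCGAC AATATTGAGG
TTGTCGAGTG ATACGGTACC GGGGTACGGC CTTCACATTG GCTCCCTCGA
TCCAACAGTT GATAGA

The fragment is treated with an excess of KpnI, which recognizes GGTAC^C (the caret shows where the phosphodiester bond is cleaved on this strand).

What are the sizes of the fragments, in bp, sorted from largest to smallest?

119, 47 bp

The KpnI site (GGTACC) starts at position 115.
KpnI cuts after base 5 of each site (before the last base), so after position 119.
Linear molecule, 1 cut → 2 fragments:
  1–119 → 119 bp
  120–166 → 47 bp
Sorted largest to smallest: 119, 47 bp.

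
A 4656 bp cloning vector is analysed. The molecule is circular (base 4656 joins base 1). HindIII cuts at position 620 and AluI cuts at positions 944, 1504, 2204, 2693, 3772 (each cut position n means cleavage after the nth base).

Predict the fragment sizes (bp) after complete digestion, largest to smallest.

1504, 1079, 700, 560, 489, 324 bp

Combined cut positions (sorted): 620, 944, 1504, 2204, 2693, 3772.
Circular molecule, 6 cuts → 6 fragments:
  944 − 620 = 324 bp
  1504 − 944 = 560 bp
  2204 − 1504 = 700 bp
  2693 − 2204 = 489 bp
  3772 − 2693 = 1079 bp
  wrap: 4656 − 3772 + 620 = 1504 bp
Sorted largest to smallest: 1504, 1079, 700, 560, 489, 324 bp.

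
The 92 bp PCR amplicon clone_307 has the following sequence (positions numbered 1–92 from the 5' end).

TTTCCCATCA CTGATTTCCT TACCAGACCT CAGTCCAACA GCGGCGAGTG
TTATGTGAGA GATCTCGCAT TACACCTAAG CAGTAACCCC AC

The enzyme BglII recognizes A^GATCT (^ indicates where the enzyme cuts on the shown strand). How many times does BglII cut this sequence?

AGATCT occurs starting at position 60.
BglII cuts at 1 site.

1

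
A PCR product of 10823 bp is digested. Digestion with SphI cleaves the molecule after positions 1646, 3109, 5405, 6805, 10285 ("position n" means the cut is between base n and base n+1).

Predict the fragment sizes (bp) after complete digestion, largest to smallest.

Linear molecule, 5 cuts → 6 fragments:
  1646 − 0 = 1646 bp
  3109 − 1646 = 1463 bp
  5405 − 3109 = 2296 bp
  6805 − 5405 = 1400 bp
  10285 − 6805 = 3480 bp
  10823 − 10285 = 538 bp
Sorted largest to smallest: 3480, 2296, 1646, 1463, 1400, 538 bp.

3480, 2296, 1646, 1463, 1400, 538 bp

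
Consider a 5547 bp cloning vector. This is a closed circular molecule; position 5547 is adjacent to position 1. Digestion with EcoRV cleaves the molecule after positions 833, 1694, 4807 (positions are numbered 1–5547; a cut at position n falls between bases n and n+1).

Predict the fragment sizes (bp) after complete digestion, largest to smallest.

3113, 1573, 861 bp

Circular molecule, 3 cuts → 3 fragments:
  1694 − 833 = 861 bp
  4807 − 1694 = 3113 bp
  wrap: 5547 − 4807 + 833 = 1573 bp
Sorted largest to smallest: 3113, 1573, 861 bp.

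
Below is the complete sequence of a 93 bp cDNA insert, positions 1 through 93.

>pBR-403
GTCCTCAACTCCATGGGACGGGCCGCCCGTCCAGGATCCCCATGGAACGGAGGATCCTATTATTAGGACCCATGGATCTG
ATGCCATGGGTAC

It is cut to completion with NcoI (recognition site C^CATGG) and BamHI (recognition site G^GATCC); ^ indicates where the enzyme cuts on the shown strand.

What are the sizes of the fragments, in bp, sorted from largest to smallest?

23, 18, 14, 12, 11, 9, 6 bp

NcoI sites (CCATGG) start at positions 11, 40, 70, 84.
NcoI cuts after the first base of each site, so after positions 11, 40, 70, 84.
BamHI sites (GGATCC) start at positions 34, 52.
BamHI cuts after the first base of each site, so after positions 34, 52.
Combined cut positions: 11, 34, 40, 52, 70, 84.
Linear molecule, 6 cuts → 7 fragments:
  1–11 → 11 bp
  12–34 → 23 bp
  35–40 → 6 bp
  41–52 → 12 bp
  53–70 → 18 bp
  71–84 → 14 bp
  85–93 → 9 bp
Sorted largest to smallest: 23, 18, 14, 12, 11, 9, 6 bp.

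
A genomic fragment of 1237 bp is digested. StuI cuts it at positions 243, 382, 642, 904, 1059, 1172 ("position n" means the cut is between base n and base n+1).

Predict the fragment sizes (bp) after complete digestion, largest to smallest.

Linear molecule, 6 cuts → 7 fragments:
  243 − 0 = 243 bp
  382 − 243 = 139 bp
  642 − 382 = 260 bp
  904 − 642 = 262 bp
  1059 − 904 = 155 bp
  1172 − 1059 = 113 bp
  1237 − 1172 = 65 bp
Sorted largest to smallest: 262, 260, 243, 155, 139, 113, 65 bp.

262, 260, 243, 155, 139, 113, 65 bp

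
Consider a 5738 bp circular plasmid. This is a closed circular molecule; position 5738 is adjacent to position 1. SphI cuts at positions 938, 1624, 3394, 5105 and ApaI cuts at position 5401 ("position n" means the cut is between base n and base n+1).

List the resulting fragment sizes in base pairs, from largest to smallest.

Combined cut positions (sorted): 938, 1624, 3394, 5105, 5401.
Circular molecule, 5 cuts → 5 fragments:
  1624 − 938 = 686 bp
  3394 − 1624 = 1770 bp
  5105 − 3394 = 1711 bp
  5401 − 5105 = 296 bp
  wrap: 5738 − 5401 + 938 = 1275 bp
Sorted largest to smallest: 1770, 1711, 1275, 686, 296 bp.

1770, 1711, 1275, 686, 296 bp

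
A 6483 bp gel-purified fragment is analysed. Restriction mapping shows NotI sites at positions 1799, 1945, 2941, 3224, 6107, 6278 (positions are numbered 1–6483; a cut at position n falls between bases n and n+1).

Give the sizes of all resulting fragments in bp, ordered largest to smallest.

2883, 1799, 996, 283, 205, 171, 146 bp

Linear molecule, 6 cuts → 7 fragments:
  1799 − 0 = 1799 bp
  1945 − 1799 = 146 bp
  2941 − 1945 = 996 bp
  3224 − 2941 = 283 bp
  6107 − 3224 = 2883 bp
  6278 − 6107 = 171 bp
  6483 − 6278 = 205 bp
Sorted largest to smallest: 2883, 1799, 996, 283, 205, 171, 146 bp.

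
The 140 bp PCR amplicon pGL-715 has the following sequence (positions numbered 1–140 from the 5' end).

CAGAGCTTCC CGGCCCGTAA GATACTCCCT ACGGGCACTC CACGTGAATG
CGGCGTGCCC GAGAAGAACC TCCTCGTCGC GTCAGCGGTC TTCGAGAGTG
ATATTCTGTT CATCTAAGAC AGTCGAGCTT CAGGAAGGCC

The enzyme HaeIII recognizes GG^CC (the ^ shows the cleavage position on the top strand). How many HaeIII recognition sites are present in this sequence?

GGCC occurs starting at positions 12, 137.
HaeIII cuts at 2 sites.

2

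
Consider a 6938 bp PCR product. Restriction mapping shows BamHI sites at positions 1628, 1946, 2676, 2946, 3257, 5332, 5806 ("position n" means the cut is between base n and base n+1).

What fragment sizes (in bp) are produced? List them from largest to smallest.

Linear molecule, 7 cuts → 8 fragments:
  1628 − 0 = 1628 bp
  1946 − 1628 = 318 bp
  2676 − 1946 = 730 bp
  2946 − 2676 = 270 bp
  3257 − 2946 = 311 bp
  5332 − 3257 = 2075 bp
  5806 − 5332 = 474 bp
  6938 − 5806 = 1132 bp
Sorted largest to smallest: 2075, 1628, 1132, 730, 474, 318, 311, 270 bp.

2075, 1628, 1132, 730, 474, 318, 311, 270 bp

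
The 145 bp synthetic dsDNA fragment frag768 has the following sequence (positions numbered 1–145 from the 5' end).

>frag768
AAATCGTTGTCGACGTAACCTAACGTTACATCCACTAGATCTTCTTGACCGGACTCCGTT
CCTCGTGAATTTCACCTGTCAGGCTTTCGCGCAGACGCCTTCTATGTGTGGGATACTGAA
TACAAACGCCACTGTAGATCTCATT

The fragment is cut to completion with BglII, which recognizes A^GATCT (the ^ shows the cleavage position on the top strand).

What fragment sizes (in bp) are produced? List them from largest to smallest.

BglII sites (AGATCT) start at positions 37, 136.
BglII cuts after the first base of each site, so after positions 37, 136.
Linear molecule, 2 cuts → 3 fragments:
  1–37 → 37 bp
  38–136 → 99 bp
  137–145 → 9 bp
Sorted largest to smallest: 99, 37, 9 bp.

99, 37, 9 bp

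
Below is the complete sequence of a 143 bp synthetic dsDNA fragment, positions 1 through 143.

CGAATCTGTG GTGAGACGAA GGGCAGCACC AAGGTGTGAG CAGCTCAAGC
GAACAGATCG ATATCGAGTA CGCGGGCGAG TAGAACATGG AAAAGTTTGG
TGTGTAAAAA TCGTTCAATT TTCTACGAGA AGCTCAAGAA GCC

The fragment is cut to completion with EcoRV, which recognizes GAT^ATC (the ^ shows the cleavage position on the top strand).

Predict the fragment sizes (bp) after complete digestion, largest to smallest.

The EcoRV site (GATATC) starts at position 60.
EcoRV cuts after base 3 of each site, so after position 62.
Linear molecule, 1 cut → 2 fragments:
  1–62 → 62 bp
  63–143 → 81 bp
Sorted largest to smallest: 81, 62 bp.

81, 62 bp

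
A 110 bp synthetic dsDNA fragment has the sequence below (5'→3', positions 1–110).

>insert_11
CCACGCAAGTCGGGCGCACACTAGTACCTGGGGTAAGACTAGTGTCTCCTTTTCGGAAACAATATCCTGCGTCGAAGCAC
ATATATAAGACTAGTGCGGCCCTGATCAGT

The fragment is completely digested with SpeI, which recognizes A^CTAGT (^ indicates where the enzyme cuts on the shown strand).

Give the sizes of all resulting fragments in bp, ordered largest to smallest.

52, 20, 20, 18 bp

SpeI sites (ACTAGT) start at positions 20, 38, 90.
SpeI cuts after the first base of each site, so after positions 20, 38, 90.
Linear molecule, 3 cuts → 4 fragments:
  1–20 → 20 bp
  21–38 → 18 bp
  39–90 → 52 bp
  91–110 → 20 bp
Sorted largest to smallest: 52, 20, 20, 18 bp.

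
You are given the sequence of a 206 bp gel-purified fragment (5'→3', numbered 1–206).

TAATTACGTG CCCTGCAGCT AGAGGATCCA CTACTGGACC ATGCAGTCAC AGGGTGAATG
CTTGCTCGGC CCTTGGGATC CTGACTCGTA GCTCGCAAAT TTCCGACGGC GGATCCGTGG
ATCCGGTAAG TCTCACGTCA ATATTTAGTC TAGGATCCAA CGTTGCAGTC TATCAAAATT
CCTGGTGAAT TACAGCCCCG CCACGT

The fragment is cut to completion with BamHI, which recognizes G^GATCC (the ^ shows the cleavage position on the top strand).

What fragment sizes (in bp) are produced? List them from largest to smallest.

BamHI sites (GGATCC) start at positions 24, 76, 111, 119, 153.
BamHI cuts after the first base of each site, so after positions 24, 76, 111, 119, 153.
Linear molecule, 5 cuts → 6 fragments:
  1–24 → 24 bp
  25–76 → 52 bp
  77–111 → 35 bp
  112–119 → 8 bp
  120–153 → 34 bp
  154–206 → 53 bp
Sorted largest to smallest: 53, 52, 35, 34, 24, 8 bp.

53, 52, 35, 34, 24, 8 bp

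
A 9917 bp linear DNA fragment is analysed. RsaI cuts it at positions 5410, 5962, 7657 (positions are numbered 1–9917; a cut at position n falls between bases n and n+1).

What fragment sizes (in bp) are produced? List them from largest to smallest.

5410, 2260, 1695, 552 bp

Linear molecule, 3 cuts → 4 fragments:
  5410 − 0 = 5410 bp
  5962 − 5410 = 552 bp
  7657 − 5962 = 1695 bp
  9917 − 7657 = 2260 bp
Sorted largest to smallest: 5410, 2260, 1695, 552 bp.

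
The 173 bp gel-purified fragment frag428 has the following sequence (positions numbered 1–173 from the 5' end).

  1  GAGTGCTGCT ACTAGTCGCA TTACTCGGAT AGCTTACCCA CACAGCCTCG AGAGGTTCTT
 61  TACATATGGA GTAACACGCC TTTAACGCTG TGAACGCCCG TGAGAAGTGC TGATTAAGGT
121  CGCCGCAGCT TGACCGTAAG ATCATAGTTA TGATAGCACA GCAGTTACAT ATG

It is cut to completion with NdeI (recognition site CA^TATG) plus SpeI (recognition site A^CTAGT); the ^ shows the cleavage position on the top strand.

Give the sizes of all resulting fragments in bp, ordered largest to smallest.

105, 53, 11, 4 bp

NdeI sites (CATATG) start at positions 63, 168.
NdeI cuts after base 2 of each site, so after positions 64, 169.
The SpeI site (ACTAGT) starts at position 11.
SpeI cuts after the first base of each site, so after position 11.
Combined cut positions: 11, 64, 169.
Linear molecule, 3 cuts → 4 fragments:
  1–11 → 11 bp
  12–64 → 53 bp
  65–169 → 105 bp
  170–173 → 4 bp
Sorted largest to smallest: 105, 53, 11, 4 bp.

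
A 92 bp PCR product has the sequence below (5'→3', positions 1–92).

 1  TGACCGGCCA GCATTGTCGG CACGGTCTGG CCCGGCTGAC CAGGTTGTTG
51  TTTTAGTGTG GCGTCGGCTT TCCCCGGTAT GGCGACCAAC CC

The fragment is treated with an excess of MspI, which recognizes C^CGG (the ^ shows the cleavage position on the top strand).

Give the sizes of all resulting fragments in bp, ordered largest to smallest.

42, 28, 18, 4 bp

MspI sites (CCGG) start at positions 4, 32, 74.
MspI cuts after the first base of each site, so after positions 4, 32, 74.
Linear molecule, 3 cuts → 4 fragments:
  1–4 → 4 bp
  5–32 → 28 bp
  33–74 → 42 bp
  75–92 → 18 bp
Sorted largest to smallest: 42, 28, 18, 4 bp.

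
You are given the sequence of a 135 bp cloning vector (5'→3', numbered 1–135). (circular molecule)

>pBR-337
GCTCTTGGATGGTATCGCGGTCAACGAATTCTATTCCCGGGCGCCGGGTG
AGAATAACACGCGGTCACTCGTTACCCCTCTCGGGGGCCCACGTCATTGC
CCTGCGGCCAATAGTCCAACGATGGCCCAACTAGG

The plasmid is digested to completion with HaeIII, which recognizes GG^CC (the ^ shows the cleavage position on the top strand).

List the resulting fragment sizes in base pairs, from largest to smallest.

97, 20, 18 bp

HaeIII sites (GGCC) start at positions 86, 106, 124.
HaeIII cuts after base 2 of each site, so after positions 87, 107, 125.
Circular molecule, 3 cuts → 3 fragments:
  88–107 → 20 bp
  108–125 → 18 bp
  126–135 then 1–87 → 10 + 87 = 97 bp
Sorted largest to smallest: 97, 20, 18 bp.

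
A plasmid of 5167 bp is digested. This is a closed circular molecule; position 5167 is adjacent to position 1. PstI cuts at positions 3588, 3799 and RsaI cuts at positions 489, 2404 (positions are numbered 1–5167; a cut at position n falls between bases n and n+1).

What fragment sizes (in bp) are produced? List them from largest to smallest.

Combined cut positions (sorted): 489, 2404, 3588, 3799.
Circular molecule, 4 cuts → 4 fragments:
  2404 − 489 = 1915 bp
  3588 − 2404 = 1184 bp
  3799 − 3588 = 211 bp
  wrap: 5167 − 3799 + 489 = 1857 bp
Sorted largest to smallest: 1915, 1857, 1184, 211 bp.

1915, 1857, 1184, 211 bp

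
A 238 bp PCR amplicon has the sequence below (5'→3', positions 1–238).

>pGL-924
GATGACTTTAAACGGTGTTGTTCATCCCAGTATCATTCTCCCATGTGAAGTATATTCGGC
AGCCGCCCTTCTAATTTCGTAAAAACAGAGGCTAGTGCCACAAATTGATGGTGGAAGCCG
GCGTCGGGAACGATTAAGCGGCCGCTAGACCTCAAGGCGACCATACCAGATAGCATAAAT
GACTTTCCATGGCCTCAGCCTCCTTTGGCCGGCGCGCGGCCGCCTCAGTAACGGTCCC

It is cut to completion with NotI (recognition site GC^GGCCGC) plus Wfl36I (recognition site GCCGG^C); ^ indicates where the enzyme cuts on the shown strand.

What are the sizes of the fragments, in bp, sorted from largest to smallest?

121, 73, 21, 18, 5 bp

NotI sites (GCGGCCGC) start at positions 138, 216.
NotI cuts after base 2 of each site, so after positions 139, 217.
Wfl36I sites (GCCGGC) start at positions 117, 208.
Wfl36I cuts after base 5 of each site (before the last base), so after positions 121, 212.
Combined cut positions: 121, 139, 212, 217.
Linear molecule, 4 cuts → 5 fragments:
  1–121 → 121 bp
  122–139 → 18 bp
  140–212 → 73 bp
  213–217 → 5 bp
  218–238 → 21 bp
Sorted largest to smallest: 121, 73, 21, 18, 5 bp.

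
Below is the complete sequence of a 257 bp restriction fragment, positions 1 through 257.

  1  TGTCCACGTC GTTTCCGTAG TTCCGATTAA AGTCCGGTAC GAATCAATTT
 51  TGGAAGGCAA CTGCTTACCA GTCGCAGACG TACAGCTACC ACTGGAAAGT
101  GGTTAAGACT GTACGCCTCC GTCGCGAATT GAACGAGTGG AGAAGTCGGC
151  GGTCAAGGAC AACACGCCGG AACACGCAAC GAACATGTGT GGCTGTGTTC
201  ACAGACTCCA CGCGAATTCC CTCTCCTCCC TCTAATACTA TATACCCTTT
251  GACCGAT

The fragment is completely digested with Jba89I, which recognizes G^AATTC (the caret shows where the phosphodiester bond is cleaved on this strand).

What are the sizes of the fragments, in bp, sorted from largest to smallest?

214, 43 bp

The Jba89I site (GAATTC) starts at position 214.
Jba89I cuts after the first base of each site, so after position 214.
Linear molecule, 1 cut → 2 fragments:
  1–214 → 214 bp
  215–257 → 43 bp
Sorted largest to smallest: 214, 43 bp.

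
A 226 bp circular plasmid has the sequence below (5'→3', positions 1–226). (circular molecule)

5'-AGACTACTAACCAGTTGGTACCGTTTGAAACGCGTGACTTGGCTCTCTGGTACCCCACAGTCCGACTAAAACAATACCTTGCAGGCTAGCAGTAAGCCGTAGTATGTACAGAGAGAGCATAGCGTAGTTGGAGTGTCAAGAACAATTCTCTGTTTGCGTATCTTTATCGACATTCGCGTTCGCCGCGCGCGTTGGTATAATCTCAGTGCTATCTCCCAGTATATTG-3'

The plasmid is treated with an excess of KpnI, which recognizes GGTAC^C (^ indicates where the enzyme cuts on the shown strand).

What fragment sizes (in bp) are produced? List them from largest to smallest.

KpnI sites (GGTACC) start at positions 17, 49.
KpnI cuts after base 5 of each site (before the last base), so after positions 21, 53.
Circular molecule, 2 cuts → 2 fragments:
  22–53 → 32 bp
  54–226 then 1–21 → 173 + 21 = 194 bp
Sorted largest to smallest: 194, 32 bp.

194, 32 bp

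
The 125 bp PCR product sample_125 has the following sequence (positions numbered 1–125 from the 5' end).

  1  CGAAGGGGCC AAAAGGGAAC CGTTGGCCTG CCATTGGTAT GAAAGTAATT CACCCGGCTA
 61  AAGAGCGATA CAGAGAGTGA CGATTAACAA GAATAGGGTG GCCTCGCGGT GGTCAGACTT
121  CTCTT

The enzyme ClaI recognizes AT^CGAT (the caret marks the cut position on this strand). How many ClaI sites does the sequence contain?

0

No occurrence of ATCGAT is present in the sequence.
ClaI does not cut: 0 sites.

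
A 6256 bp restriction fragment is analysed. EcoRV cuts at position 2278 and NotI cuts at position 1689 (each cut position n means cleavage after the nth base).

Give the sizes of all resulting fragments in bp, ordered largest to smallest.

Combined cut positions (sorted): 1689, 2278.
Linear molecule, 2 cuts → 3 fragments:
  1689 − 0 = 1689 bp
  2278 − 1689 = 589 bp
  6256 − 2278 = 3978 bp
Sorted largest to smallest: 3978, 1689, 589 bp.

3978, 1689, 589 bp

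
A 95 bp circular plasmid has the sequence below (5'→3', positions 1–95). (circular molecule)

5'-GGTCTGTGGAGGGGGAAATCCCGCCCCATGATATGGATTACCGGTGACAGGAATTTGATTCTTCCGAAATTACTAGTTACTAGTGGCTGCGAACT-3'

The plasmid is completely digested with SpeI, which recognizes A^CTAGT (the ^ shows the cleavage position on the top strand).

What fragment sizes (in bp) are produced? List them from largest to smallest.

SpeI sites (ACTAGT) start at positions 72, 79.
SpeI cuts after the first base of each site, so after positions 72, 79.
Circular molecule, 2 cuts → 2 fragments:
  73–79 → 7 bp
  80–95 then 1–72 → 16 + 72 = 88 bp
Sorted largest to smallest: 88, 7 bp.

88, 7 bp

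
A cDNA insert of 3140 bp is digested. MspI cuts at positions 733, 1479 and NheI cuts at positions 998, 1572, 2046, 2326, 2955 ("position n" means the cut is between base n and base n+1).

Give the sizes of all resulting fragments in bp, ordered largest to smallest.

733, 629, 481, 474, 280, 265, 185, 93 bp

Combined cut positions (sorted): 733, 998, 1479, 1572, 2046, 2326, 2955.
Linear molecule, 7 cuts → 8 fragments:
  733 − 0 = 733 bp
  998 − 733 = 265 bp
  1479 − 998 = 481 bp
  1572 − 1479 = 93 bp
  2046 − 1572 = 474 bp
  2326 − 2046 = 280 bp
  2955 − 2326 = 629 bp
  3140 − 2955 = 185 bp
Sorted largest to smallest: 733, 629, 481, 474, 280, 265, 185, 93 bp.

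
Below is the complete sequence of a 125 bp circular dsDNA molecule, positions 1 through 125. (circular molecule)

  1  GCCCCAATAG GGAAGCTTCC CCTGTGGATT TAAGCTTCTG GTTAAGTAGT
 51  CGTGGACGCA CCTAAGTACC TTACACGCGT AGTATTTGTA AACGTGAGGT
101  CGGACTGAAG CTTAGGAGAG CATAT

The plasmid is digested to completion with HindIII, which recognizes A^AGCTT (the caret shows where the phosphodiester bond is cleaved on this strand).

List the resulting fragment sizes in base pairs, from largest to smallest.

HindIII sites (AAGCTT) start at positions 13, 32, 108.
HindIII cuts after the first base of each site, so after positions 13, 32, 108.
Circular molecule, 3 cuts → 3 fragments:
  14–32 → 19 bp
  33–108 → 76 bp
  109–125 then 1–13 → 17 + 13 = 30 bp
Sorted largest to smallest: 76, 30, 19 bp.

76, 30, 19 bp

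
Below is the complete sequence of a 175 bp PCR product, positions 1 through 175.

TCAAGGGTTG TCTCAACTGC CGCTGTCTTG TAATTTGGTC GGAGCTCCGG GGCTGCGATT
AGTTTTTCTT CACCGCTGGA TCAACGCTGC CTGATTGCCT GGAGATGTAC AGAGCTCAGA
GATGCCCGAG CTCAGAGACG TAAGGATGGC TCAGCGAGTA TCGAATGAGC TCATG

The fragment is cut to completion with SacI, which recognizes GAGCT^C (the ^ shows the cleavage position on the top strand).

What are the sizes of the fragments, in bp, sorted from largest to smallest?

70, 46, 39, 16, 4 bp

SacI sites (GAGCTC) start at positions 42, 112, 128, 167.
SacI cuts after base 5 of each site (before the last base), so after positions 46, 116, 132, 171.
Linear molecule, 4 cuts → 5 fragments:
  1–46 → 46 bp
  47–116 → 70 bp
  117–132 → 16 bp
  133–171 → 39 bp
  172–175 → 4 bp
Sorted largest to smallest: 70, 46, 39, 16, 4 bp.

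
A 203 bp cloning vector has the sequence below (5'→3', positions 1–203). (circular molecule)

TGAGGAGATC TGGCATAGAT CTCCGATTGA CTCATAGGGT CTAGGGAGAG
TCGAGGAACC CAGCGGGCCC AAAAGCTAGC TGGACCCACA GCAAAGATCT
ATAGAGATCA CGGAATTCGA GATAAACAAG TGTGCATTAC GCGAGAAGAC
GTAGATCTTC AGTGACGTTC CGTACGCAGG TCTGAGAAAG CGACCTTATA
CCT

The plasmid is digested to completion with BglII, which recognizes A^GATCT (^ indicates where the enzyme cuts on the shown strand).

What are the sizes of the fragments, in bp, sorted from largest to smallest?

78, 58, 56, 11 bp

BglII sites (AGATCT) start at positions 6, 17, 95, 153.
BglII cuts after the first base of each site, so after positions 6, 17, 95, 153.
Circular molecule, 4 cuts → 4 fragments:
  7–17 → 11 bp
  18–95 → 78 bp
  96–153 → 58 bp
  154–203 then 1–6 → 50 + 6 = 56 bp
Sorted largest to smallest: 78, 58, 56, 11 bp.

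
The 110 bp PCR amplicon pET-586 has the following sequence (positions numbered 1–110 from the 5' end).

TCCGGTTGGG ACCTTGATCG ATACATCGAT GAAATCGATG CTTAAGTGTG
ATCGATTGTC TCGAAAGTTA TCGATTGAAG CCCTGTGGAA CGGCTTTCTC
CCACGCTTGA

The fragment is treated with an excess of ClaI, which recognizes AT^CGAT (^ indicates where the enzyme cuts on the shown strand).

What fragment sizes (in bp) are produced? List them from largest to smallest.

ClaI sites (ATCGAT) start at positions 17, 25, 34, 51, 70.
ClaI cuts after base 2 of each site, so after positions 18, 26, 35, 52, 71.
Linear molecule, 5 cuts → 6 fragments:
  1–18 → 18 bp
  19–26 → 8 bp
  27–35 → 9 bp
  36–52 → 17 bp
  53–71 → 19 bp
  72–110 → 39 bp
Sorted largest to smallest: 39, 19, 18, 17, 9, 8 bp.

39, 19, 18, 17, 9, 8 bp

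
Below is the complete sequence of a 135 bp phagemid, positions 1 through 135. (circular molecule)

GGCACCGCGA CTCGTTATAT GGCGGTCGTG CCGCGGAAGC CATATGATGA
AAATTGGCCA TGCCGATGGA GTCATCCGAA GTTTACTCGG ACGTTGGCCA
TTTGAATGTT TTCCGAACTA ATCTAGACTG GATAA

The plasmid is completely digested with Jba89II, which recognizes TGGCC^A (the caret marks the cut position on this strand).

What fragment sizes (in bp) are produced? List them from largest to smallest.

95, 40 bp

Jba89II sites (TGGCCA) start at positions 55, 95.
Jba89II cuts after base 5 of each site (before the last base), so after positions 59, 99.
Circular molecule, 2 cuts → 2 fragments:
  60–99 → 40 bp
  100–135 then 1–59 → 36 + 59 = 95 bp
Sorted largest to smallest: 95, 40 bp.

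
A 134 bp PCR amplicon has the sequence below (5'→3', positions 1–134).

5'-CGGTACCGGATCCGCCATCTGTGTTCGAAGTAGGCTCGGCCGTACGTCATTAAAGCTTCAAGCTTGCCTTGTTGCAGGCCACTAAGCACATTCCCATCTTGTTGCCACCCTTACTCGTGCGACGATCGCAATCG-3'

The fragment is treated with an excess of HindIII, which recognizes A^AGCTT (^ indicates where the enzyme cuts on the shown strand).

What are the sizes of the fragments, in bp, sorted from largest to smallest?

74, 53, 7 bp

HindIII sites (AAGCTT) start at positions 53, 60.
HindIII cuts after the first base of each site, so after positions 53, 60.
Linear molecule, 2 cuts → 3 fragments:
  1–53 → 53 bp
  54–60 → 7 bp
  61–134 → 74 bp
Sorted largest to smallest: 74, 53, 7 bp.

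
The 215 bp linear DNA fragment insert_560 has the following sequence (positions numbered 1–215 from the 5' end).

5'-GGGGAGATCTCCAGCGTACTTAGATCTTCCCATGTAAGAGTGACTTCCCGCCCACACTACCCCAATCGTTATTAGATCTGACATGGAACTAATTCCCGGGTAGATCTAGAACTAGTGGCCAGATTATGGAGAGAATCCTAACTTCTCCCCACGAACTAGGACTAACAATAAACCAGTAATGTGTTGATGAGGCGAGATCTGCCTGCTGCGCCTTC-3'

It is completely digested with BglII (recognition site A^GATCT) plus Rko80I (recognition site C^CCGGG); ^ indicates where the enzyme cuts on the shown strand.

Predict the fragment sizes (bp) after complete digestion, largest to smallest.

BglII sites (AGATCT) start at positions 5, 22, 74, 102, 195.
BglII cuts after the first base of each site, so after positions 5, 22, 74, 102, 195.
The Rko80I site (CCCGGG) starts at position 95.
Rko80I cuts after the first base of each site, so after position 95.
Combined cut positions: 5, 22, 74, 95, 102, 195.
Linear molecule, 6 cuts → 7 fragments:
  1–5 → 5 bp
  6–22 → 17 bp
  23–74 → 52 bp
  75–95 → 21 bp
  96–102 → 7 bp
  103–195 → 93 bp
  196–215 → 20 bp
Sorted largest to smallest: 93, 52, 21, 20, 17, 7, 5 bp.

93, 52, 21, 20, 17, 7, 5 bp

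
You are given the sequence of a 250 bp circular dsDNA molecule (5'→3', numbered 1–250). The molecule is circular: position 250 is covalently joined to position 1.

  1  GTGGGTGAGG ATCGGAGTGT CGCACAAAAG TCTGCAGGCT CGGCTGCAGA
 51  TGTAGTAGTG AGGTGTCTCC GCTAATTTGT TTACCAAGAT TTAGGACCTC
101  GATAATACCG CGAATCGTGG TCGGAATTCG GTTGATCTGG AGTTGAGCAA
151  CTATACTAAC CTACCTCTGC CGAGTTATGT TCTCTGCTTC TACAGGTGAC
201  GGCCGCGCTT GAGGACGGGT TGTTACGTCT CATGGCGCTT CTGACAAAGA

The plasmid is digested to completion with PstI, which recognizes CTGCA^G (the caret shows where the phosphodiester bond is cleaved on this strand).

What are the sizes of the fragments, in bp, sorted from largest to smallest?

238, 12 bp

PstI sites (CTGCAG) start at positions 32, 44.
PstI cuts after base 5 of each site (before the last base), so after positions 36, 48.
Circular molecule, 2 cuts → 2 fragments:
  37–48 → 12 bp
  49–250 then 1–36 → 202 + 36 = 238 bp
Sorted largest to smallest: 238, 12 bp.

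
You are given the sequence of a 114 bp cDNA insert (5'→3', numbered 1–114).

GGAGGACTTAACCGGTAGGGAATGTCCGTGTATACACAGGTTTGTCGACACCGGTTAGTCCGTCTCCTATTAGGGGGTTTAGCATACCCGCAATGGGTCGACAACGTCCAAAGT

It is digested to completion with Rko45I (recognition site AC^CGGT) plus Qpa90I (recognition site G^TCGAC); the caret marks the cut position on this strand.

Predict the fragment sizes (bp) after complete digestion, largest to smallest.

Rko45I sites (ACCGGT) start at positions 11, 50.
Rko45I cuts after base 2 of each site, so after positions 12, 51.
Qpa90I sites (GTCGAC) start at positions 44, 97.
Qpa90I cuts after the first base of each site, so after positions 44, 97.
Combined cut positions: 12, 44, 51, 97.
Linear molecule, 4 cuts → 5 fragments:
  1–12 → 12 bp
  13–44 → 32 bp
  45–51 → 7 bp
  52–97 → 46 bp
  98–114 → 17 bp
Sorted largest to smallest: 46, 32, 17, 12, 7 bp.

46, 32, 17, 12, 7 bp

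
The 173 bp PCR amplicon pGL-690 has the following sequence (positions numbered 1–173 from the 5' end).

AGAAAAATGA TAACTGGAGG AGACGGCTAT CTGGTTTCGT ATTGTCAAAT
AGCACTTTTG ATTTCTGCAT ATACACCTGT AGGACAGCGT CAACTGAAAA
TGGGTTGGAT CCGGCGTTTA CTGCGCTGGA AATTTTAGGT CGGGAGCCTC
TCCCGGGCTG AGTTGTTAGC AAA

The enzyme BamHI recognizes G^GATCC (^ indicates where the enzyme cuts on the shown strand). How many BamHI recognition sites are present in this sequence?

GGATCC occurs starting at position 107.
BamHI cuts at 1 site.

1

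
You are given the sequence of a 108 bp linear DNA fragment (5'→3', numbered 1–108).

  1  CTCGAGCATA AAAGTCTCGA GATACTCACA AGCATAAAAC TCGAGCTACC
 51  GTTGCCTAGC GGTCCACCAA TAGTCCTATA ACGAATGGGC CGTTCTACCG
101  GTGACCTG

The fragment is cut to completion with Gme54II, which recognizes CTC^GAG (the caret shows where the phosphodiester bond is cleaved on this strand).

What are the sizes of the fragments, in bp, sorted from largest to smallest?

66, 24, 15, 3 bp

Gme54II sites (CTCGAG) start at positions 1, 16, 40.
Gme54II cuts after base 3 of each site, so after positions 3, 18, 42.
Linear molecule, 3 cuts → 4 fragments:
  1–3 → 3 bp
  4–18 → 15 bp
  19–42 → 24 bp
  43–108 → 66 bp
Sorted largest to smallest: 66, 24, 15, 3 bp.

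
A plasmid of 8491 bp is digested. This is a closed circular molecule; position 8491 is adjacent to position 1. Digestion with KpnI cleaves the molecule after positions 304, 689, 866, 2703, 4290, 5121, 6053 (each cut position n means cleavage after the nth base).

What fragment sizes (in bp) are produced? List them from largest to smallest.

Circular molecule, 7 cuts → 7 fragments:
  689 − 304 = 385 bp
  866 − 689 = 177 bp
  2703 − 866 = 1837 bp
  4290 − 2703 = 1587 bp
  5121 − 4290 = 831 bp
  6053 − 5121 = 932 bp
  wrap: 8491 − 6053 + 304 = 2742 bp
Sorted largest to smallest: 2742, 1837, 1587, 932, 831, 385, 177 bp.

2742, 1837, 1587, 932, 831, 385, 177 bp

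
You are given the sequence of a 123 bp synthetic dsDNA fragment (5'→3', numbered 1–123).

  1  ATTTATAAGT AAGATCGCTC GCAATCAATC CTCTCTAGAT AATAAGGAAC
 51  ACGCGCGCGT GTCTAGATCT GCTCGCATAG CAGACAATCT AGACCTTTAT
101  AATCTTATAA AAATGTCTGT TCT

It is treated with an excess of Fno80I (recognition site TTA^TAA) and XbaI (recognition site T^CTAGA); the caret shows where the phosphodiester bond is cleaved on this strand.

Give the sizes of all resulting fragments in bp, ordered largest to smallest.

29, 28, 26, 16, 11, 8, 5 bp

Fno80I sites (TTATAA) start at positions 3, 97, 105.
Fno80I cuts after base 3 of each site, so after positions 5, 99, 107.
XbaI sites (TCTAGA) start at positions 34, 62, 88.
XbaI cuts after the first base of each site, so after positions 34, 62, 88.
Combined cut positions: 5, 34, 62, 88, 99, 107.
Linear molecule, 6 cuts → 7 fragments:
  1–5 → 5 bp
  6–34 → 29 bp
  35–62 → 28 bp
  63–88 → 26 bp
  89–99 → 11 bp
  100–107 → 8 bp
  108–123 → 16 bp
Sorted largest to smallest: 29, 28, 26, 16, 11, 8, 5 bp.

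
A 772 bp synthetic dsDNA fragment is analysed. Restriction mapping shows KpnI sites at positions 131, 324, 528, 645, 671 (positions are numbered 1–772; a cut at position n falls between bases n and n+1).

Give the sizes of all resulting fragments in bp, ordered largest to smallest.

Linear molecule, 5 cuts → 6 fragments:
  131 − 0 = 131 bp
  324 − 131 = 193 bp
  528 − 324 = 204 bp
  645 − 528 = 117 bp
  671 − 645 = 26 bp
  772 − 671 = 101 bp
Sorted largest to smallest: 204, 193, 131, 117, 101, 26 bp.

204, 193, 131, 117, 101, 26 bp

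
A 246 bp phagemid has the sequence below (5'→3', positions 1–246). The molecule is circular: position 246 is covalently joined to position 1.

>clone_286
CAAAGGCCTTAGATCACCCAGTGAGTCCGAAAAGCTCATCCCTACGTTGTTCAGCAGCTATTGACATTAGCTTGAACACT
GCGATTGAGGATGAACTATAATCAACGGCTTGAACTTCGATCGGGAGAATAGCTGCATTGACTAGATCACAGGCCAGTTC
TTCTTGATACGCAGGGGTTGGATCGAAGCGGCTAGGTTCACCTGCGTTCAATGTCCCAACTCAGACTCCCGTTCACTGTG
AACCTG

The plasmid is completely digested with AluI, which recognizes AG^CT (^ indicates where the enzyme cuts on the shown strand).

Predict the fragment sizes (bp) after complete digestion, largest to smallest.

148, 62, 23, 13 bp

AluI sites (AGCT) start at positions 33, 56, 69, 131.
AluI cuts after base 2 of each site, so after positions 34, 57, 70, 132.
Circular molecule, 4 cuts → 4 fragments:
  35–57 → 23 bp
  58–70 → 13 bp
  71–132 → 62 bp
  133–246 then 1–34 → 114 + 34 = 148 bp
Sorted largest to smallest: 148, 62, 23, 13 bp.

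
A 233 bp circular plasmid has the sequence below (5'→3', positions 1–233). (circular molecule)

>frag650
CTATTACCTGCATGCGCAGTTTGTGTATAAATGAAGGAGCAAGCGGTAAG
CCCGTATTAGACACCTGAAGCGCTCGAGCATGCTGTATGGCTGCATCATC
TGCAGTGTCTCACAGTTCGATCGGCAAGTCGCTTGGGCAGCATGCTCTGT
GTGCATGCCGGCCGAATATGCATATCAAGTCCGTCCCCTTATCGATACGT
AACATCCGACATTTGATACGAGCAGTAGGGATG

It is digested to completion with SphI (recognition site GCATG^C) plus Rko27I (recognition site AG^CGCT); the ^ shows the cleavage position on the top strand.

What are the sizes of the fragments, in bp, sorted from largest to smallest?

SphI sites (GCATGC) start at positions 10, 78, 140, 153.
SphI cuts after base 5 of each site (before the last base), so after positions 14, 82, 144, 157.
The Rko27I site (AGCGCT) starts at position 69.
Rko27I cuts after base 2 of each site, so after position 70.
Combined cut positions: 14, 70, 82, 144, 157.
Circular molecule, 5 cuts → 5 fragments:
  15–70 → 56 bp
  71–82 → 12 bp
  83–144 → 62 bp
  145–157 → 13 bp
  158–233 then 1–14 → 76 + 14 = 90 bp
Sorted largest to smallest: 90, 62, 56, 13, 12 bp.

90, 62, 56, 13, 12 bp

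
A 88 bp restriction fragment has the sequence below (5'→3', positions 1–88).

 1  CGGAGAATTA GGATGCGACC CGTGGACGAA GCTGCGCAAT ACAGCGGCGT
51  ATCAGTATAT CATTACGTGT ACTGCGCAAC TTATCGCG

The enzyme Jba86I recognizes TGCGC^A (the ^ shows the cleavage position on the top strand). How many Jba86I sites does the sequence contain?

TGCGCA occurs starting at positions 33, 73.
Jba86I cuts at 2 sites.

2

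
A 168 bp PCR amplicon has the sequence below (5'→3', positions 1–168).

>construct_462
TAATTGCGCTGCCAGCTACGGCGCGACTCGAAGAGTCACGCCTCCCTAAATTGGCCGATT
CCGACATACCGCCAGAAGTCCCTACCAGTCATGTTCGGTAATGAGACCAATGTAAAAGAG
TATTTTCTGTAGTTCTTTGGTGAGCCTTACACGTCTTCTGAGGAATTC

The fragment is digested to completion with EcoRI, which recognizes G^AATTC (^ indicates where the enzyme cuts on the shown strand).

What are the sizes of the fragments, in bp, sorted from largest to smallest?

163, 5 bp

The EcoRI site (GAATTC) starts at position 163.
EcoRI cuts after the first base of each site, so after position 163.
Linear molecule, 1 cut → 2 fragments:
  1–163 → 163 bp
  164–168 → 5 bp
Sorted largest to smallest: 163, 5 bp.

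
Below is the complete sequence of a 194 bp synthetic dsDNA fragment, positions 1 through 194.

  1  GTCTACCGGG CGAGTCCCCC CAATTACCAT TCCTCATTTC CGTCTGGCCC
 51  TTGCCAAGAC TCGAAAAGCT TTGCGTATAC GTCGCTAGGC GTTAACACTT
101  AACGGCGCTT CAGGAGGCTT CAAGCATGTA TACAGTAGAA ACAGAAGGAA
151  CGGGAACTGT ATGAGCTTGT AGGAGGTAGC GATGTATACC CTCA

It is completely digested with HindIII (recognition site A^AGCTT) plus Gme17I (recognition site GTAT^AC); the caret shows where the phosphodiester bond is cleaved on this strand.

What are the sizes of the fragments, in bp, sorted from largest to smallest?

The HindIII site (AAGCTT) starts at position 66.
HindIII cuts after the first base of each site, so after position 66.
Gme17I sites (GTATAC) start at positions 75, 128, 184.
Gme17I cuts after base 4 of each site, so after positions 78, 131, 187.
Combined cut positions: 66, 78, 131, 187.
Linear molecule, 4 cuts → 5 fragments:
  1–66 → 66 bp
  67–78 → 12 bp
  79–131 → 53 bp
  132–187 → 56 bp
  188–194 → 7 bp
Sorted largest to smallest: 66, 56, 53, 12, 7 bp.

66, 56, 53, 12, 7 bp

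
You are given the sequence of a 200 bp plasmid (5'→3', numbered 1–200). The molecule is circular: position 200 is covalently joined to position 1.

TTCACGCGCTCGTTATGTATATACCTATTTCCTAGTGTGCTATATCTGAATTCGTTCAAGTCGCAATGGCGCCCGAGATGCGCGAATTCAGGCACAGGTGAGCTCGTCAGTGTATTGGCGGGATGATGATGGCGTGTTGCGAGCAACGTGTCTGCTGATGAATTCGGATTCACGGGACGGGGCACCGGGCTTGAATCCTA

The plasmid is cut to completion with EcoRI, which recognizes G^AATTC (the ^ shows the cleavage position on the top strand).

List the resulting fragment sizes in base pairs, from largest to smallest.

EcoRI sites (GAATTC) start at positions 48, 84, 160.
EcoRI cuts after the first base of each site, so after positions 48, 84, 160.
Circular molecule, 3 cuts → 3 fragments:
  49–84 → 36 bp
  85–160 → 76 bp
  161–200 then 1–48 → 40 + 48 = 88 bp
Sorted largest to smallest: 88, 76, 36 bp.

88, 76, 36 bp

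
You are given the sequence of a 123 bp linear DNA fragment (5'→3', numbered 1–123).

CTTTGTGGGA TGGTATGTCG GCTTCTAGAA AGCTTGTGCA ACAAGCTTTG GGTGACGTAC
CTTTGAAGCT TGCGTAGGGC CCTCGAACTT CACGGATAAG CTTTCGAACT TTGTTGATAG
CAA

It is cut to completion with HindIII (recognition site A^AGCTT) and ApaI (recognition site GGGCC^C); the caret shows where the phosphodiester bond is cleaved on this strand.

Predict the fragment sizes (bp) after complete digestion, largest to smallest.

30, 25, 23, 17, 15, 13 bp

HindIII sites (AAGCTT) start at positions 30, 43, 66, 98.
HindIII cuts after the first base of each site, so after positions 30, 43, 66, 98.
The ApaI site (GGGCCC) starts at position 77.
ApaI cuts after base 5 of each site (before the last base), so after position 81.
Combined cut positions: 30, 43, 66, 81, 98.
Linear molecule, 5 cuts → 6 fragments:
  1–30 → 30 bp
  31–43 → 13 bp
  44–66 → 23 bp
  67–81 → 15 bp
  82–98 → 17 bp
  99–123 → 25 bp
Sorted largest to smallest: 30, 25, 23, 17, 15, 13 bp.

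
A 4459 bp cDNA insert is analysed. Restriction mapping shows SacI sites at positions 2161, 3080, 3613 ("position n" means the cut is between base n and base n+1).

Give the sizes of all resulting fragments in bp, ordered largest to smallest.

2161, 919, 846, 533 bp

Linear molecule, 3 cuts → 4 fragments:
  2161 − 0 = 2161 bp
  3080 − 2161 = 919 bp
  3613 − 3080 = 533 bp
  4459 − 3613 = 846 bp
Sorted largest to smallest: 2161, 919, 846, 533 bp.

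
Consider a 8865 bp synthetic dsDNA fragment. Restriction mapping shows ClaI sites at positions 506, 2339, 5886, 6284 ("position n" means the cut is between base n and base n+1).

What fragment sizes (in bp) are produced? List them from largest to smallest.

3547, 2581, 1833, 506, 398 bp

Linear molecule, 4 cuts → 5 fragments:
  506 − 0 = 506 bp
  2339 − 506 = 1833 bp
  5886 − 2339 = 3547 bp
  6284 − 5886 = 398 bp
  8865 − 6284 = 2581 bp
Sorted largest to smallest: 3547, 2581, 1833, 506, 398 bp.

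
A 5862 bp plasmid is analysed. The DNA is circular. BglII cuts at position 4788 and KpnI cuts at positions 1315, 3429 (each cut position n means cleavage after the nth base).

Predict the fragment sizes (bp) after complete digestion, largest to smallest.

2389, 2114, 1359 bp

Combined cut positions (sorted): 1315, 3429, 4788.
Circular molecule, 3 cuts → 3 fragments:
  3429 − 1315 = 2114 bp
  4788 − 3429 = 1359 bp
  wrap: 5862 − 4788 + 1315 = 2389 bp
Sorted largest to smallest: 2389, 2114, 1359 bp.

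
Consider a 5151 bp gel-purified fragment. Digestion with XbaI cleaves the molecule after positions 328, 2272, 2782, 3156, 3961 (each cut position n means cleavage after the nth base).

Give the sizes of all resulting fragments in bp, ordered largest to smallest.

1944, 1190, 805, 510, 374, 328 bp

Linear molecule, 5 cuts → 6 fragments:
  328 − 0 = 328 bp
  2272 − 328 = 1944 bp
  2782 − 2272 = 510 bp
  3156 − 2782 = 374 bp
  3961 − 3156 = 805 bp
  5151 − 3961 = 1190 bp
Sorted largest to smallest: 1944, 1190, 805, 510, 374, 328 bp.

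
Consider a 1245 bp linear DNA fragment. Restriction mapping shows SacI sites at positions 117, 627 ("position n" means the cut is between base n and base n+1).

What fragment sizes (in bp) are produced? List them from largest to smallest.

Linear molecule, 2 cuts → 3 fragments:
  117 − 0 = 117 bp
  627 − 117 = 510 bp
  1245 − 627 = 618 bp
Sorted largest to smallest: 618, 510, 117 bp.

618, 510, 117 bp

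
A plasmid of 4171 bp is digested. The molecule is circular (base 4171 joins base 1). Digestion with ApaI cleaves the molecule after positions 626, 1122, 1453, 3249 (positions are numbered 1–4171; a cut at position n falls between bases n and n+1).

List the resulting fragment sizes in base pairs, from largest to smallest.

Circular molecule, 4 cuts → 4 fragments:
  1122 − 626 = 496 bp
  1453 − 1122 = 331 bp
  3249 − 1453 = 1796 bp
  wrap: 4171 − 3249 + 626 = 1548 bp
Sorted largest to smallest: 1796, 1548, 496, 331 bp.

1796, 1548, 496, 331 bp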